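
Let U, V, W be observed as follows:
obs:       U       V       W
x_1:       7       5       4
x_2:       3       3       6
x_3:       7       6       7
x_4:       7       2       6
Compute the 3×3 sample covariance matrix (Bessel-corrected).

Step 1 — column means:
  mean(U) = (7 + 3 + 7 + 7) / 4 = 24/4 = 6
  mean(V) = (5 + 3 + 6 + 2) / 4 = 16/4 = 4
  mean(W) = (4 + 6 + 7 + 6) / 4 = 23/4 = 5.75

Step 2 — sample covariance S[i,j] = (1/(n-1)) · Σ_k (x_{k,i} - mean_i) · (x_{k,j} - mean_j), with n-1 = 3.
  S[U,U] = ((1)·(1) + (-3)·(-3) + (1)·(1) + (1)·(1)) / 3 = 12/3 = 4
  S[U,V] = ((1)·(1) + (-3)·(-1) + (1)·(2) + (1)·(-2)) / 3 = 4/3 = 1.3333
  S[U,W] = ((1)·(-1.75) + (-3)·(0.25) + (1)·(1.25) + (1)·(0.25)) / 3 = -1/3 = -0.3333
  S[V,V] = ((1)·(1) + (-1)·(-1) + (2)·(2) + (-2)·(-2)) / 3 = 10/3 = 3.3333
  S[V,W] = ((1)·(-1.75) + (-1)·(0.25) + (2)·(1.25) + (-2)·(0.25)) / 3 = 0/3 = 0
  S[W,W] = ((-1.75)·(-1.75) + (0.25)·(0.25) + (1.25)·(1.25) + (0.25)·(0.25)) / 3 = 4.75/3 = 1.5833

S is symmetric (S[j,i] = S[i,j]). Assembling:

S = [[4, 1.3333, -0.3333],
 [1.3333, 3.3333, 0],
 [-0.3333, 0, 1.5833]]


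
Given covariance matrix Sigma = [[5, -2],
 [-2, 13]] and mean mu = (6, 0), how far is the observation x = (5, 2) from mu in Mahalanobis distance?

Step 1 — centre the observation: (x - mu) = (-1, 2).

Step 2 — invert Sigma. det(Sigma) = 5·13 - (-2)² = 61.
  Sigma^{-1} = (1/det) · [[d, -b], [-b, a]] = [[0.2131, 0.0328],
 [0.0328, 0.082]].

Step 3 — form the quadratic (x - mu)^T · Sigma^{-1} · (x - mu):
  Sigma^{-1} · (x - mu) = (-0.1475, 0.1311).
  (x - mu)^T · [Sigma^{-1} · (x - mu)] = (-1)·(-0.1475) + (2)·(0.1311) = 0.4098.

Step 4 — take square root: d = √(0.4098) ≈ 0.6402.

d(x, mu) = √(0.4098) ≈ 0.6402


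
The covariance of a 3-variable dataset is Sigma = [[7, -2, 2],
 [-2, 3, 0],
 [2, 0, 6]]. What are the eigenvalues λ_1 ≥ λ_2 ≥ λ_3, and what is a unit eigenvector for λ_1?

Step 1 — characteristic polynomial p(λ) = det(λI - Sigma) = λ³ - tr·λ² + c_1·λ - det, where tr = trace, c_1 = sum of the principal 2×2 minors, det = det(Sigma):
  tr = 7 + 3 + 6 = 16,
  c_1 = (7·3 - (-2)²) + (7·6 - (2)²) + (3·6 - (0)²) = 17 + 38 + 18 = 73,
  det = 7·(3·6 - (0)²) - (-2)·((-2)·6 - (0)·(2)) + (2)·((-2)·(0) - 3·(2)) = 7·(18) - (-2)·(-12) + (2)·(-6) = 90.
  So p(λ) = λ³ - 16λ² + 73λ - 90.
Step 2 — look for an integer root (rational root theorem: any rational root is an integer divisor of 90). Testing λ = 2:
  p(2) = 8 - 64 + 146 - 90 = 0  ✓
  Dividing out (λ - 2): p(λ) = (λ - 2)(λ² - 14λ + 45).
Step 3 — remaining eigenvalues from the quadratic λ² - 14λ + 45 = 0:
  Δ = 14² - 4·45 = 196 - 180 = 16,  λ = (14 ± √16)/2 = (14 ± 4)/2 = 9 or 5.
  Sorted: λ_1 = 9,  λ_2 = 5,  λ_3 = 2  (check: sum = 16 = tr ✓).

Step 4 — unit eigenvector for λ_1 = 9: v spans the null space of (Sigma - λ_1 I), whose rows are
  r_1 = (-2, -2, 2),  r_2 = (-2, -6, 0),  r_3 = (2, 0, -3).
  v is orthogonal to every row, so take v ∝ r_1 × r_2 = ((-2)·(0) - (2)·(-6), (2)·(-2) - (-2)·(0), (-2)·(-6) - (-2)·(-2)) = (12, -4, 8).
  Rescale (divide by 4): u = (3, -1, 2).
  ||u|| = √((3)² + (-1)² + (2)²) = √(14) ≈ 3.7417,  v_1 = u/||u|| ≈ (0.8018, -0.2673, 0.5345) (||v_1|| = 1).

λ_1 = 9,  λ_2 = 5,  λ_3 = 2;  v_1 ≈ (0.8018, -0.2673, 0.5345)


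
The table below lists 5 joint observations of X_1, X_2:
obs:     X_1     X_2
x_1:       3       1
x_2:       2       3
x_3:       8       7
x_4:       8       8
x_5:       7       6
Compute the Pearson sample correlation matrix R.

Step 1 — column means:
  mean(X_1) = (3 + 2 + 8 + 8 + 7) / 5 = 28/5 = 5.6
  mean(X_2) = (1 + 3 + 7 + 8 + 6) / 5 = 25/5 = 5

Step 2 — sample variances and covariances s[i,j] = (1/(n-1)) · Σ_k (x_{k,i} - mean_i) · (x_{k,j} - mean_j), with n-1 = 4:
  s[X_1,X_1] = ((-2.6)·(-2.6) + (-3.6)·(-3.6) + (2.4)·(2.4) + (2.4)·(2.4) + (1.4)·(1.4)) / 4 = 33.2/4 = 8.3
  s[X_1,X_2] = ((-2.6)·(-4) + (-3.6)·(-2) + (2.4)·(2) + (2.4)·(3) + (1.4)·(1)) / 4 = 31/4 = 7.75
  s[X_2,X_2] = ((-4)·(-4) + (-2)·(-2) + (2)·(2) + (3)·(3) + (1)·(1)) / 4 = 34/4 = 8.5
  Sample standard deviations s_i = √(s[i,i]):
  s(X_1) = √(8.3) = 2.881
  s(X_2) = √(8.5) = 2.9155

Step 3 — r_{ij} = s_{ij} / (s_i · s_j):
  r[X_1,X_1] = 1 (diagonal).
  r[X_1,X_2] = 7.75 / (2.881 · 2.9155) = 7.75 / 8.3994 = 0.9227
  r[X_2,X_2] = 1 (diagonal).

R is symmetric with unit diagonal. Assembling:

R = [[1, 0.9227],
 [0.9227, 1]]


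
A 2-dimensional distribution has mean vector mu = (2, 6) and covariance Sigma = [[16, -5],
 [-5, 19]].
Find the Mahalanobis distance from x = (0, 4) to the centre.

Step 1 — centre the observation: (x - mu) = (-2, -2).

Step 2 — invert Sigma. det(Sigma) = 16·19 - (-5)² = 279.
  Sigma^{-1} = (1/det) · [[d, -b], [-b, a]] = [[0.0681, 0.0179],
 [0.0179, 0.0573]].

Step 3 — form the quadratic (x - mu)^T · Sigma^{-1} · (x - mu):
  Sigma^{-1} · (x - mu) = (-0.172, -0.1505).
  (x - mu)^T · [Sigma^{-1} · (x - mu)] = (-2)·(-0.172) + (-2)·(-0.1505) = 0.6452.

Step 4 — take square root: d = √(0.6452) ≈ 0.8032.

d(x, mu) = √(0.6452) ≈ 0.8032


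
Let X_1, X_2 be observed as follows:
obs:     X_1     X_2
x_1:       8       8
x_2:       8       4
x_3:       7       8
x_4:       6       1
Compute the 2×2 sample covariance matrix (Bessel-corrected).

Step 1 — column means:
  mean(X_1) = (8 + 8 + 7 + 6) / 4 = 29/4 = 7.25
  mean(X_2) = (8 + 4 + 8 + 1) / 4 = 21/4 = 5.25

Step 2 — sample covariance S[i,j] = (1/(n-1)) · Σ_k (x_{k,i} - mean_i) · (x_{k,j} - mean_j), with n-1 = 3.
  S[X_1,X_1] = ((0.75)·(0.75) + (0.75)·(0.75) + (-0.25)·(-0.25) + (-1.25)·(-1.25)) / 3 = 2.75/3 = 0.9167
  S[X_1,X_2] = ((0.75)·(2.75) + (0.75)·(-1.25) + (-0.25)·(2.75) + (-1.25)·(-4.25)) / 3 = 5.75/3 = 1.9167
  S[X_2,X_2] = ((2.75)·(2.75) + (-1.25)·(-1.25) + (2.75)·(2.75) + (-4.25)·(-4.25)) / 3 = 34.75/3 = 11.5833

S is symmetric (S[j,i] = S[i,j]). Assembling:

S = [[0.9167, 1.9167],
 [1.9167, 11.5833]]


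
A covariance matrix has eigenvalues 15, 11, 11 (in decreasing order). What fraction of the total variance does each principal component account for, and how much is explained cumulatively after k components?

Step 1 — total variance = trace(Sigma) = Σ λ_i = 15 + 11 + 11 = 37.

Step 2 — fraction explained by component i = λ_i / Σ λ:
  PC1: 15/37 = 0.4054
  PC2: 11/37 = 0.2973
  PC3: 11/37 = 0.2973

Step 3 — cumulative fraction after k components = (λ_1 + ... + λ_k) / Σ λ:
  k = 1: 15/37 = 0.4054
  k = 2: (15 + 11)/37 = 26/37 = 0.7027
  k = 3: (15 + 11 + 11)/37 = 37/37 = 1

Summary (fraction, with percent):

explained: PC1 0.4054 (40.54%), PC2 0.2973 (29.73%), PC3 0.2973 (29.73%);  cumulative: 0.4054, 0.7027, 1


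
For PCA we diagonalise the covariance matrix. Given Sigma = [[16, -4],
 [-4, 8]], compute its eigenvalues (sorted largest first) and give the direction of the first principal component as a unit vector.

Step 1 — characteristic polynomial of 2×2 Sigma:
  det(Sigma - λI) = λ² - trace · λ + det = 0.
  trace = 16 + 8 = 24, det = 16·8 - (-4)² = 112.
Step 2 — discriminant:
  Δ = trace² - 4·det = 576 - 448 = 128.
Step 3 — eigenvalues:
  λ = (trace ± √Δ)/2 = (24 ± 11.3137)/2,
  λ_1 = 17.6569,  λ_2 = 6.3431.

Step 4 — unit eigenvector for λ_1: solve (Sigma - λ_1 I)v = 0. First row:
  (16 - 17.6569)·v_x + (-4)·v_y = 0, i.e. (-1.6569)·v_x + (-4)·v_y = 0,
  so v ∝ (b, λ_1 - a) = (-4, 1.6569); multiply by -1 so the first entry is positive: u = (4, -1.6569).
  ||u|| = √((4)² + (-1.6569)²) = √(18.7452) ≈ 4.3296,
  v_1 = u/||u|| ≈ (0.9239, -0.3827) (||v_1|| = 1).

λ_1 = 17.6569,  λ_2 = 6.3431;  v_1 ≈ (0.9239, -0.3827)


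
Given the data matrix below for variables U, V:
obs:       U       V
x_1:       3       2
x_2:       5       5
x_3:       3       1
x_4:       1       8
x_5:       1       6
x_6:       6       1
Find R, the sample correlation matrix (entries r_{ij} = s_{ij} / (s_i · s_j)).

Step 1 — column means:
  mean(U) = (3 + 5 + 3 + 1 + 1 + 6) / 6 = 19/6 = 3.1667
  mean(V) = (2 + 5 + 1 + 8 + 6 + 1) / 6 = 23/6 = 3.8333

Step 2 — sample variances and covariances s[i,j] = (1/(n-1)) · Σ_k (x_{k,i} - mean_i) · (x_{k,j} - mean_j), with n-1 = 5:
  s[U,U] = ((-0.1667)·(-0.1667) + (1.8333)·(1.8333) + (-0.1667)·(-0.1667) + (-2.1667)·(-2.1667) + (-2.1667)·(-2.1667) + (2.8333)·(2.8333)) / 5 = 20.8333/5 = 4.1667
  s[U,V] = ((-0.1667)·(-1.8333) + (1.8333)·(1.1667) + (-0.1667)·(-2.8333) + (-2.1667)·(4.1667) + (-2.1667)·(2.1667) + (2.8333)·(-2.8333)) / 5 = -18.8333/5 = -3.7667
  s[V,V] = ((-1.8333)·(-1.8333) + (1.1667)·(1.1667) + (-2.8333)·(-2.8333) + (4.1667)·(4.1667) + (2.1667)·(2.1667) + (-2.8333)·(-2.8333)) / 5 = 42.8333/5 = 8.5667
  Sample standard deviations s_i = √(s[i,i]):
  s(U) = √(4.1667) = 2.0412
  s(V) = √(8.5667) = 2.9269

Step 3 — r_{ij} = s_{ij} / (s_i · s_j):
  r[U,U] = 1 (diagonal).
  r[U,V] = -3.7667 / (2.0412 · 2.9269) = -3.7667 / 5.9745 = -0.6305
  r[V,V] = 1 (diagonal).

R is symmetric with unit diagonal. Assembling:

R = [[1, -0.6305],
 [-0.6305, 1]]


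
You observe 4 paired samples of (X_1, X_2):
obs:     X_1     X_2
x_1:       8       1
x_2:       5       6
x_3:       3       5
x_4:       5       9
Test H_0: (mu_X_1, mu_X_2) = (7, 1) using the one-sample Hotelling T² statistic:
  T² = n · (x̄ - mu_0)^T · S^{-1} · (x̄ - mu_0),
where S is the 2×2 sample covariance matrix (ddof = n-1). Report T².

Step 1 — sample mean vector:
  mean(X_1) = (8 + 5 + 3 + 5) / 4 = 21/4 = 5.25
  mean(X_2) = (1 + 6 + 5 + 9) / 4 = 21/4 = 5.25
  x̄ = (5.25, 5.25),  deviation x̄ - mu_0 = (5.25, 5.25) - (7, 1) = (-1.75, 4.25).

Step 2 — sample covariance matrix, S[i,j] = (1/(n-1)) · Σ_k (x_{k,i} - mean_i) · (x_{k,j} - mean_j), divisor n-1 = 3:
  S[X_1,X_1] = ((2.75)·(2.75) + (-0.25)·(-0.25) + (-2.25)·(-2.25) + (-0.25)·(-0.25)) / 3 = 12.75/3 = 4.25
  S[X_1,X_2] = ((2.75)·(-4.25) + (-0.25)·(0.75) + (-2.25)·(-0.25) + (-0.25)·(3.75)) / 3 = -12.25/3 = -4.0833
  S[X_2,X_2] = ((-4.25)·(-4.25) + (0.75)·(0.75) + (-0.25)·(-0.25) + (3.75)·(3.75)) / 3 = 32.75/3 = 10.9167
  S = [[4.25, -4.0833],
 [-4.0833, 10.9167]].

Step 3 — invert S. det(S) = 4.25·10.9167 - (-4.0833)² = 29.7222.
  S^{-1} = (1/det) · [[d, -b], [-b, a]] = [[0.3673, 0.1374],
 [0.1374, 0.143]].

Step 4 — quadratic form (x̄ - mu_0)^T · S^{-1} · (x̄ - mu_0):
  S^{-1} · (x̄ - mu_0) = (-0.0589, 0.3673),
  (x̄ - mu_0)^T · [...] = (-1.75)·(-0.0589) + (4.25)·(0.3673) = 1.664.

Step 5 — scale by n: T² = 4 · 1.664 = 6.6561.

T² ≈ 6.6561


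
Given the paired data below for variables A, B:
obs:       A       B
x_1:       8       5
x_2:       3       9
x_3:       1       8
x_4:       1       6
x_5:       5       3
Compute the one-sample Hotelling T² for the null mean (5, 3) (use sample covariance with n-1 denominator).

Step 1 — sample mean vector:
  mean(A) = (8 + 3 + 1 + 1 + 5) / 5 = 18/5 = 3.6
  mean(B) = (5 + 9 + 8 + 6 + 3) / 5 = 31/5 = 6.2
  x̄ = (3.6, 6.2),  deviation x̄ - mu_0 = (3.6, 6.2) - (5, 3) = (-1.4, 3.2).

Step 2 — sample covariance matrix, S[i,j] = (1/(n-1)) · Σ_k (x_{k,i} - mean_i) · (x_{k,j} - mean_j), divisor n-1 = 4:
  S[A,A] = ((4.4)·(4.4) + (-0.6)·(-0.6) + (-2.6)·(-2.6) + (-2.6)·(-2.6) + (1.4)·(1.4)) / 4 = 35.2/4 = 8.8
  S[A,B] = ((4.4)·(-1.2) + (-0.6)·(2.8) + (-2.6)·(1.8) + (-2.6)·(-0.2) + (1.4)·(-3.2)) / 4 = -15.6/4 = -3.9
  S[B,B] = ((-1.2)·(-1.2) + (2.8)·(2.8) + (1.8)·(1.8) + (-0.2)·(-0.2) + (-3.2)·(-3.2)) / 4 = 22.8/4 = 5.7
  S = [[8.8, -3.9],
 [-3.9, 5.7]].

Step 3 — invert S. det(S) = 8.8·5.7 - (-3.9)² = 34.95.
  S^{-1} = (1/det) · [[d, -b], [-b, a]] = [[0.1631, 0.1116],
 [0.1116, 0.2518]].

Step 4 — quadratic form (x̄ - mu_0)^T · S^{-1} · (x̄ - mu_0):
  S^{-1} · (x̄ - mu_0) = (0.1288, 0.6495),
  (x̄ - mu_0)^T · [...] = (-1.4)·(0.1288) + (3.2)·(0.6495) = 1.8981.

Step 5 — scale by n: T² = 5 · 1.8981 = 9.4907.

T² ≈ 9.4907


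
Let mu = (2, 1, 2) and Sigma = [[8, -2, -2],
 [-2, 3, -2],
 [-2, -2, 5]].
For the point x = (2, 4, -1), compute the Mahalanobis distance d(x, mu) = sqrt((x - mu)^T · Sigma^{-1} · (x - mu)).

Step 1 — centre the observation: (x - mu) = (0, 3, -3).

Step 2 — invert Sigma (cofactor / det for 3×3, or solve directly):
  Sigma^{-1} = [[0.275, 0.35, 0.25],
 [0.35, 0.9, 0.5],
 [0.25, 0.5, 0.5]].

Step 3 — form the quadratic (x - mu)^T · Sigma^{-1} · (x - mu):
  Sigma^{-1} · (x - mu) = (0.3, 1.2, 0).
  (x - mu)^T · [Sigma^{-1} · (x - mu)] = (0)·(0.3) + (3)·(1.2) + (-3)·(0) = 3.6.

Step 4 — take square root: d = √(3.6) ≈ 1.8974.

d(x, mu) = √(3.6) ≈ 1.8974


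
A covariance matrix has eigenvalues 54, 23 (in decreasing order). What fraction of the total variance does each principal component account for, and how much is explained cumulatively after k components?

Step 1 — total variance = trace(Sigma) = Σ λ_i = 54 + 23 = 77.

Step 2 — fraction explained by component i = λ_i / Σ λ:
  PC1: 54/77 = 0.7013
  PC2: 23/77 = 0.2987

Step 3 — cumulative fraction after k components = (λ_1 + ... + λ_k) / Σ λ:
  k = 1: 54/77 = 0.7013
  k = 2: (54 + 23)/77 = 77/77 = 1

Summary (fraction, with percent):

explained: PC1 0.7013 (70.13%), PC2 0.2987 (29.87%);  cumulative: 0.7013, 1


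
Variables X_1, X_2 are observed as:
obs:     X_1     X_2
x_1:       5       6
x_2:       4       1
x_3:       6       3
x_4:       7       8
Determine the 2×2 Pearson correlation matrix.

Step 1 — column means:
  mean(X_1) = (5 + 4 + 6 + 7) / 4 = 22/4 = 5.5
  mean(X_2) = (6 + 1 + 3 + 8) / 4 = 18/4 = 4.5

Step 2 — sample variances and covariances s[i,j] = (1/(n-1)) · Σ_k (x_{k,i} - mean_i) · (x_{k,j} - mean_j), with n-1 = 3:
  s[X_1,X_1] = ((-0.5)·(-0.5) + (-1.5)·(-1.5) + (0.5)·(0.5) + (1.5)·(1.5)) / 3 = 5/3 = 1.6667
  s[X_1,X_2] = ((-0.5)·(1.5) + (-1.5)·(-3.5) + (0.5)·(-1.5) + (1.5)·(3.5)) / 3 = 9/3 = 3
  s[X_2,X_2] = ((1.5)·(1.5) + (-3.5)·(-3.5) + (-1.5)·(-1.5) + (3.5)·(3.5)) / 3 = 29/3 = 9.6667
  Sample standard deviations s_i = √(s[i,i]):
  s(X_1) = √(1.6667) = 1.291
  s(X_2) = √(9.6667) = 3.1091

Step 3 — r_{ij} = s_{ij} / (s_i · s_j):
  r[X_1,X_1] = 1 (diagonal).
  r[X_1,X_2] = 3 / (1.291 · 3.1091) = 3 / 4.0139 = 0.7474
  r[X_2,X_2] = 1 (diagonal).

R is symmetric with unit diagonal. Assembling:

R = [[1, 0.7474],
 [0.7474, 1]]


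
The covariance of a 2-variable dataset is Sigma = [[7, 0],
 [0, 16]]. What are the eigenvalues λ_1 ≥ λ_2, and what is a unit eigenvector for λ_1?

Step 1 — characteristic polynomial of 2×2 Sigma:
  det(Sigma - λI) = λ² - trace · λ + det = 0.
  trace = 7 + 16 = 23, det = 7·16 - (0)² = 112.
Step 2 — discriminant:
  Δ = trace² - 4·det = 529 - 448 = 81.
Step 3 — eigenvalues:
  λ = (trace ± √Δ)/2 = (23 ± 9)/2,
  λ_1 = 16,  λ_2 = 7.

Step 4 — unit eigenvector for λ_1: Sigma is diagonal, so its eigenvectors are the coordinate axes. λ_1 = 16 is the diagonal entry on the second coordinate axis, hence
  v_1 = (0, 1) (||v_1|| = 1).

λ_1 = 16,  λ_2 = 7;  v_1 ≈ (0, 1)


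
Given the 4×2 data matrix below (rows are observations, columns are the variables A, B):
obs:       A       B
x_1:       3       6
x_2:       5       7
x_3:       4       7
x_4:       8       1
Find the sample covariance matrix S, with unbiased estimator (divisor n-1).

Step 1 — column means:
  mean(A) = (3 + 5 + 4 + 8) / 4 = 20/4 = 5
  mean(B) = (6 + 7 + 7 + 1) / 4 = 21/4 = 5.25

Step 2 — sample covariance S[i,j] = (1/(n-1)) · Σ_k (x_{k,i} - mean_i) · (x_{k,j} - mean_j), with n-1 = 3.
  S[A,A] = ((-2)·(-2) + (0)·(0) + (-1)·(-1) + (3)·(3)) / 3 = 14/3 = 4.6667
  S[A,B] = ((-2)·(0.75) + (0)·(1.75) + (-1)·(1.75) + (3)·(-4.25)) / 3 = -16/3 = -5.3333
  S[B,B] = ((0.75)·(0.75) + (1.75)·(1.75) + (1.75)·(1.75) + (-4.25)·(-4.25)) / 3 = 24.75/3 = 8.25

S is symmetric (S[j,i] = S[i,j]). Assembling:

S = [[4.6667, -5.3333],
 [-5.3333, 8.25]]


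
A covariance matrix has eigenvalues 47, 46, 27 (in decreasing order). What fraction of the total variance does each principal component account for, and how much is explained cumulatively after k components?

Step 1 — total variance = trace(Sigma) = Σ λ_i = 47 + 46 + 27 = 120.

Step 2 — fraction explained by component i = λ_i / Σ λ:
  PC1: 47/120 = 0.3917
  PC2: 46/120 = 0.3833
  PC3: 27/120 = 0.225

Step 3 — cumulative fraction after k components = (λ_1 + ... + λ_k) / Σ λ:
  k = 1: 47/120 = 0.3917
  k = 2: (47 + 46)/120 = 93/120 = 0.775
  k = 3: (47 + 46 + 27)/120 = 120/120 = 1

Summary (fraction, with percent):

explained: PC1 0.3917 (39.17%), PC2 0.3833 (38.33%), PC3 0.225 (22.5%);  cumulative: 0.3917, 0.775, 1


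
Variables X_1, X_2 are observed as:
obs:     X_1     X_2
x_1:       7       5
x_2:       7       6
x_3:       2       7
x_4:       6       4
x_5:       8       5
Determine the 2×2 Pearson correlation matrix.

Step 1 — column means:
  mean(X_1) = (7 + 7 + 2 + 6 + 8) / 5 = 30/5 = 6
  mean(X_2) = (5 + 6 + 7 + 4 + 5) / 5 = 27/5 = 5.4

Step 2 — sample variances and covariances s[i,j] = (1/(n-1)) · Σ_k (x_{k,i} - mean_i) · (x_{k,j} - mean_j), with n-1 = 4:
  s[X_1,X_1] = ((1)·(1) + (1)·(1) + (-4)·(-4) + (0)·(0) + (2)·(2)) / 4 = 22/4 = 5.5
  s[X_1,X_2] = ((1)·(-0.4) + (1)·(0.6) + (-4)·(1.6) + (0)·(-1.4) + (2)·(-0.4)) / 4 = -7/4 = -1.75
  s[X_2,X_2] = ((-0.4)·(-0.4) + (0.6)·(0.6) + (1.6)·(1.6) + (-1.4)·(-1.4) + (-0.4)·(-0.4)) / 4 = 5.2/4 = 1.3
  Sample standard deviations s_i = √(s[i,i]):
  s(X_1) = √(5.5) = 2.3452
  s(X_2) = √(1.3) = 1.1402

Step 3 — r_{ij} = s_{ij} / (s_i · s_j):
  r[X_1,X_1] = 1 (diagonal).
  r[X_1,X_2] = -1.75 / (2.3452 · 1.1402) = -1.75 / 2.6739 = -0.6545
  r[X_2,X_2] = 1 (diagonal).

R is symmetric with unit diagonal. Assembling:

R = [[1, -0.6545],
 [-0.6545, 1]]


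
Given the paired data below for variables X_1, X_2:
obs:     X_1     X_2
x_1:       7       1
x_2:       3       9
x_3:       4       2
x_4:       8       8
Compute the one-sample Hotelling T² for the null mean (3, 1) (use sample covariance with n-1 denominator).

Step 1 — sample mean vector:
  mean(X_1) = (7 + 3 + 4 + 8) / 4 = 22/4 = 5.5
  mean(X_2) = (1 + 9 + 2 + 8) / 4 = 20/4 = 5
  x̄ = (5.5, 5),  deviation x̄ - mu_0 = (5.5, 5) - (3, 1) = (2.5, 4).

Step 2 — sample covariance matrix, S[i,j] = (1/(n-1)) · Σ_k (x_{k,i} - mean_i) · (x_{k,j} - mean_j), divisor n-1 = 3:
  S[X_1,X_1] = ((1.5)·(1.5) + (-2.5)·(-2.5) + (-1.5)·(-1.5) + (2.5)·(2.5)) / 3 = 17/3 = 5.6667
  S[X_1,X_2] = ((1.5)·(-4) + (-2.5)·(4) + (-1.5)·(-3) + (2.5)·(3)) / 3 = -4/3 = -1.3333
  S[X_2,X_2] = ((-4)·(-4) + (4)·(4) + (-3)·(-3) + (3)·(3)) / 3 = 50/3 = 16.6667
  S = [[5.6667, -1.3333],
 [-1.3333, 16.6667]].

Step 3 — invert S. det(S) = 5.6667·16.6667 - (-1.3333)² = 92.6667.
  S^{-1} = (1/det) · [[d, -b], [-b, a]] = [[0.1799, 0.0144],
 [0.0144, 0.0612]].

Step 4 — quadratic form (x̄ - mu_0)^T · S^{-1} · (x̄ - mu_0):
  S^{-1} · (x̄ - mu_0) = (0.5072, 0.2806),
  (x̄ - mu_0)^T · [...] = (2.5)·(0.5072) + (4)·(0.2806) = 2.3903.

Step 5 — scale by n: T² = 4 · 2.3903 = 9.5612.

T² ≈ 9.5612


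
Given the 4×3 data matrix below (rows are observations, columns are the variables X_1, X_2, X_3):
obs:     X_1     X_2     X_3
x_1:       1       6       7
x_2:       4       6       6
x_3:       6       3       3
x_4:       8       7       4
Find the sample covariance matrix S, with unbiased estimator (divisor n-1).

Step 1 — column means:
  mean(X_1) = (1 + 4 + 6 + 8) / 4 = 19/4 = 4.75
  mean(X_2) = (6 + 6 + 3 + 7) / 4 = 22/4 = 5.5
  mean(X_3) = (7 + 6 + 3 + 4) / 4 = 20/4 = 5

Step 2 — sample covariance S[i,j] = (1/(n-1)) · Σ_k (x_{k,i} - mean_i) · (x_{k,j} - mean_j), with n-1 = 3.
  S[X_1,X_1] = ((-3.75)·(-3.75) + (-0.75)·(-0.75) + (1.25)·(1.25) + (3.25)·(3.25)) / 3 = 26.75/3 = 8.9167
  S[X_1,X_2] = ((-3.75)·(0.5) + (-0.75)·(0.5) + (1.25)·(-2.5) + (3.25)·(1.5)) / 3 = -0.5/3 = -0.1667
  S[X_1,X_3] = ((-3.75)·(2) + (-0.75)·(1) + (1.25)·(-2) + (3.25)·(-1)) / 3 = -14/3 = -4.6667
  S[X_2,X_2] = ((0.5)·(0.5) + (0.5)·(0.5) + (-2.5)·(-2.5) + (1.5)·(1.5)) / 3 = 9/3 = 3
  S[X_2,X_3] = ((0.5)·(2) + (0.5)·(1) + (-2.5)·(-2) + (1.5)·(-1)) / 3 = 5/3 = 1.6667
  S[X_3,X_3] = ((2)·(2) + (1)·(1) + (-2)·(-2) + (-1)·(-1)) / 3 = 10/3 = 3.3333

S is symmetric (S[j,i] = S[i,j]). Assembling:

S = [[8.9167, -0.1667, -4.6667],
 [-0.1667, 3, 1.6667],
 [-4.6667, 1.6667, 3.3333]]


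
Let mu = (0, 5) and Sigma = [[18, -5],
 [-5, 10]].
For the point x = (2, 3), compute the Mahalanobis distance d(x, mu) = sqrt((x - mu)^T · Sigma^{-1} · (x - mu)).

Step 1 — centre the observation: (x - mu) = (2, -2).

Step 2 — invert Sigma. det(Sigma) = 18·10 - (-5)² = 155.
  Sigma^{-1} = (1/det) · [[d, -b], [-b, a]] = [[0.0645, 0.0323],
 [0.0323, 0.1161]].

Step 3 — form the quadratic (x - mu)^T · Sigma^{-1} · (x - mu):
  Sigma^{-1} · (x - mu) = (0.0645, -0.1677).
  (x - mu)^T · [Sigma^{-1} · (x - mu)] = (2)·(0.0645) + (-2)·(-0.1677) = 0.4645.

Step 4 — take square root: d = √(0.4645) ≈ 0.6816.

d(x, mu) = √(0.4645) ≈ 0.6816


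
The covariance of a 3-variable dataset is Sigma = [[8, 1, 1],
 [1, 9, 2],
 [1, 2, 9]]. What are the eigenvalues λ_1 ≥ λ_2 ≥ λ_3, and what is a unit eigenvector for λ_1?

Step 1 — characteristic polynomial p(λ) = det(λI - Sigma) = λ³ - tr·λ² + c_1·λ - det, where tr = trace, c_1 = sum of the principal 2×2 minors, det = det(Sigma):
  tr = 8 + 9 + 9 = 26,
  c_1 = (8·9 - (1)²) + (8·9 - (1)²) + (9·9 - (2)²) = 71 + 71 + 77 = 219,
  det = 8·(9·9 - (2)²) - (1)·((1)·9 - (2)·(1)) + (1)·((1)·(2) - 9·(1)) = 8·(77) - (1)·(7) + (1)·(-7) = 602.
  So p(λ) = λ³ - 26λ² + 219λ - 602.
Step 2 — look for an integer root (rational root theorem: any rational root is an integer divisor of 602). Testing λ = 7:
  p(7) = 343 - 1274 + 1533 - 602 = 0  ✓
  Dividing out (λ - 7): p(λ) = (λ - 7)(λ² - 19λ + 86).
Step 3 — remaining eigenvalues from the quadratic λ² - 19λ + 86 = 0:
  Δ = 19² - 4·86 = 361 - 344 = 17,  λ = (19 ± √17)/2 = (19 ± 4.1231)/2 ≈ 11.5616 or 7.4384.
  Sorted: λ_1 = 11.5616,  λ_2 = 7.4384,  λ_3 = 7  (check: sum = 26 = tr ✓).

Step 4 — unit eigenvector for λ_1 ≈ 11.5616: v spans the null space of (Sigma - λ_1 I), whose rows are
  r_1 = (-3.5616, 1, 1),  r_2 = (1, -2.5616, 2),  r_3 = (1, 2, -2.5616).
  v is orthogonal to every row, so take v ∝ r_1 × r_2 = ((1)·(2) - (1)·(-2.5616), (1)·(1) - (-3.5616)·(2), (-3.5616)·(-2.5616) - (1)·(1)) ≈ (4.5616, 8.1231, 8.1231).
  Let u = (4.5616, 8.1231, 8.1231).
  ||u|| = √((4.5616)² + (8.1231)² + (8.1231)²) = √(152.7775) ≈ 12.3603,  v_1 = u/||u|| ≈ (0.369, 0.6572, 0.6572) (||v_1|| = 1).

λ_1 = 11.5616,  λ_2 = 7.4384,  λ_3 = 7;  v_1 ≈ (0.369, 0.6572, 0.6572)


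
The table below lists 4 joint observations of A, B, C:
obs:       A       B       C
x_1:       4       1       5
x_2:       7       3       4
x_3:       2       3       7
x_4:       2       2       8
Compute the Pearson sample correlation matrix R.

Step 1 — column means:
  mean(A) = (4 + 7 + 2 + 2) / 4 = 15/4 = 3.75
  mean(B) = (1 + 3 + 3 + 2) / 4 = 9/4 = 2.25
  mean(C) = (5 + 4 + 7 + 8) / 4 = 24/4 = 6

Step 2 — sample variances and covariances s[i,j] = (1/(n-1)) · Σ_k (x_{k,i} - mean_i) · (x_{k,j} - mean_j), with n-1 = 3:
  s[A,A] = ((0.25)·(0.25) + (3.25)·(3.25) + (-1.75)·(-1.75) + (-1.75)·(-1.75)) / 3 = 16.75/3 = 5.5833
  s[A,B] = ((0.25)·(-1.25) + (3.25)·(0.75) + (-1.75)·(0.75) + (-1.75)·(-0.25)) / 3 = 1.25/3 = 0.4167
  s[A,C] = ((0.25)·(-1) + (3.25)·(-2) + (-1.75)·(1) + (-1.75)·(2)) / 3 = -12/3 = -4
  s[B,B] = ((-1.25)·(-1.25) + (0.75)·(0.75) + (0.75)·(0.75) + (-0.25)·(-0.25)) / 3 = 2.75/3 = 0.9167
  s[B,C] = ((-1.25)·(-1) + (0.75)·(-2) + (0.75)·(1) + (-0.25)·(2)) / 3 = 0/3 = 0
  s[C,C] = ((-1)·(-1) + (-2)·(-2) + (1)·(1) + (2)·(2)) / 3 = 10/3 = 3.3333
  Sample standard deviations s_i = √(s[i,i]):
  s(A) = √(5.5833) = 2.3629
  s(B) = √(0.9167) = 0.9574
  s(C) = √(3.3333) = 1.8257

Step 3 — r_{ij} = s_{ij} / (s_i · s_j):
  r[A,A] = 1 (diagonal).
  r[A,B] = 0.4167 / (2.3629 · 0.9574) = 0.4167 / 2.2623 = 0.1842
  r[A,C] = -4 / (2.3629 · 1.8257) = -4 / 4.3141 = -0.9272
  r[B,B] = 1 (diagonal).
  r[B,C] = 0 / (0.9574 · 1.8257) = 0 / 1.748 = 0
  r[C,C] = 1 (diagonal).

R is symmetric with unit diagonal. Assembling:

R = [[1, 0.1842, -0.9272],
 [0.1842, 1, 0],
 [-0.9272, 0, 1]]


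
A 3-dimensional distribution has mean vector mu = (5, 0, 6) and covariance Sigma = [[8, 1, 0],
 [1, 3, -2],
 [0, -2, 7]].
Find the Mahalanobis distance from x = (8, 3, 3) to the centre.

Step 1 — centre the observation: (x - mu) = (3, 3, -3).

Step 2 — invert Sigma (cofactor / det for 3×3, or solve directly):
  Sigma^{-1} = [[0.1318, -0.0543, -0.0155],
 [-0.0543, 0.4341, 0.124],
 [-0.0155, 0.124, 0.1783]].

Step 3 — form the quadratic (x - mu)^T · Sigma^{-1} · (x - mu):
  Sigma^{-1} · (x - mu) = (0.2791, 0.7674, -0.2093).
  (x - mu)^T · [Sigma^{-1} · (x - mu)] = (3)·(0.2791) + (3)·(0.7674) + (-3)·(-0.2093) = 3.7674.

Step 4 — take square root: d = √(3.7674) ≈ 1.941.

d(x, mu) = √(3.7674) ≈ 1.941


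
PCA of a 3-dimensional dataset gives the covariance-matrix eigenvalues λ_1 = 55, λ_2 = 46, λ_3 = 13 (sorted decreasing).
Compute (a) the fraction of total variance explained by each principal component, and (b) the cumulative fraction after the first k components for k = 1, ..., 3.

Step 1 — total variance = trace(Sigma) = Σ λ_i = 55 + 46 + 13 = 114.

Step 2 — fraction explained by component i = λ_i / Σ λ:
  PC1: 55/114 = 0.4825
  PC2: 46/114 = 0.4035
  PC3: 13/114 = 0.114

Step 3 — cumulative fraction after k components = (λ_1 + ... + λ_k) / Σ λ:
  k = 1: 55/114 = 0.4825
  k = 2: (55 + 46)/114 = 101/114 = 0.886
  k = 3: (55 + 46 + 13)/114 = 114/114 = 1

Summary (fraction, with percent):

explained: PC1 0.4825 (48.25%), PC2 0.4035 (40.35%), PC3 0.114 (11.4%);  cumulative: 0.4825, 0.886, 1


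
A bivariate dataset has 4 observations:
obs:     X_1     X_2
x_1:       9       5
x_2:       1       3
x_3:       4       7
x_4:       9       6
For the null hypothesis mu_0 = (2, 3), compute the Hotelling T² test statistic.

Step 1 — sample mean vector:
  mean(X_1) = (9 + 1 + 4 + 9) / 4 = 23/4 = 5.75
  mean(X_2) = (5 + 3 + 7 + 6) / 4 = 21/4 = 5.25
  x̄ = (5.75, 5.25),  deviation x̄ - mu_0 = (5.75, 5.25) - (2, 3) = (3.75, 2.25).

Step 2 — sample covariance matrix, S[i,j] = (1/(n-1)) · Σ_k (x_{k,i} - mean_i) · (x_{k,j} - mean_j), divisor n-1 = 3:
  S[X_1,X_1] = ((3.25)·(3.25) + (-4.75)·(-4.75) + (-1.75)·(-1.75) + (3.25)·(3.25)) / 3 = 46.75/3 = 15.5833
  S[X_1,X_2] = ((3.25)·(-0.25) + (-4.75)·(-2.25) + (-1.75)·(1.75) + (3.25)·(0.75)) / 3 = 9.25/3 = 3.0833
  S[X_2,X_2] = ((-0.25)·(-0.25) + (-2.25)·(-2.25) + (1.75)·(1.75) + (0.75)·(0.75)) / 3 = 8.75/3 = 2.9167
  S = [[15.5833, 3.0833],
 [3.0833, 2.9167]].

Step 3 — invert S. det(S) = 15.5833·2.9167 - (3.0833)² = 35.9444.
  S^{-1} = (1/det) · [[d, -b], [-b, a]] = [[0.0811, -0.0858],
 [-0.0858, 0.4335]].

Step 4 — quadratic form (x̄ - mu_0)^T · S^{-1} · (x̄ - mu_0):
  S^{-1} · (x̄ - mu_0) = (0.1113, 0.6538),
  (x̄ - mu_0)^T · [...] = (3.75)·(0.1113) + (2.25)·(0.6538) = 1.8883.

Step 5 — scale by n: T² = 4 · 1.8883 = 7.5533.

T² ≈ 7.5533


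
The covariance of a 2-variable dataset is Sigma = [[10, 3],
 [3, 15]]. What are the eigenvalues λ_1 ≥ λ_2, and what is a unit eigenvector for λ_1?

Step 1 — characteristic polynomial of 2×2 Sigma:
  det(Sigma - λI) = λ² - trace · λ + det = 0.
  trace = 10 + 15 = 25, det = 10·15 - (3)² = 141.
Step 2 — discriminant:
  Δ = trace² - 4·det = 625 - 564 = 61.
Step 3 — eigenvalues:
  λ = (trace ± √Δ)/2 = (25 ± 7.8102)/2,
  λ_1 = 16.4051,  λ_2 = 8.5949.

Step 4 — unit eigenvector for λ_1: solve (Sigma - λ_1 I)v = 0. First row:
  (10 - 16.4051)·v_x + (3)·v_y = 0, i.e. (-6.4051)·v_x + (3)·v_y = 0,
  so v ∝ (b, λ_1 - a) = (3, 6.4051) = u.
  ||u|| = √((3)² + (6.4051)²) = √(50.0256) ≈ 7.0729,
  v_1 = u/||u|| ≈ (0.4242, 0.9056) (||v_1|| = 1).

λ_1 = 16.4051,  λ_2 = 8.5949;  v_1 ≈ (0.4242, 0.9056)


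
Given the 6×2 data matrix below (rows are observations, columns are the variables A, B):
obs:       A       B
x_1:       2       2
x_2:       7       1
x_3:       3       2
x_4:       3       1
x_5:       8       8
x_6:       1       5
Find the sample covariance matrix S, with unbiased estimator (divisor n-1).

Step 1 — column means:
  mean(A) = (2 + 7 + 3 + 3 + 8 + 1) / 6 = 24/6 = 4
  mean(B) = (2 + 1 + 2 + 1 + 8 + 5) / 6 = 19/6 = 3.1667

Step 2 — sample covariance S[i,j] = (1/(n-1)) · Σ_k (x_{k,i} - mean_i) · (x_{k,j} - mean_j), with n-1 = 5.
  S[A,A] = ((-2)·(-2) + (3)·(3) + (-1)·(-1) + (-1)·(-1) + (4)·(4) + (-3)·(-3)) / 5 = 40/5 = 8
  S[A,B] = ((-2)·(-1.1667) + (3)·(-2.1667) + (-1)·(-1.1667) + (-1)·(-2.1667) + (4)·(4.8333) + (-3)·(1.8333)) / 5 = 13/5 = 2.6
  S[B,B] = ((-1.1667)·(-1.1667) + (-2.1667)·(-2.1667) + (-1.1667)·(-1.1667) + (-2.1667)·(-2.1667) + (4.8333)·(4.8333) + (1.8333)·(1.8333)) / 5 = 38.8333/5 = 7.7667

S is symmetric (S[j,i] = S[i,j]). Assembling:

S = [[8, 2.6],
 [2.6, 7.7667]]


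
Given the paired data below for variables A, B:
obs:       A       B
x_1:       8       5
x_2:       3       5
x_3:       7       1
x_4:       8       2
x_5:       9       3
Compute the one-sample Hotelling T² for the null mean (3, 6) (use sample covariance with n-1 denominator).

Step 1 — sample mean vector:
  mean(A) = (8 + 3 + 7 + 8 + 9) / 5 = 35/5 = 7
  mean(B) = (5 + 5 + 1 + 2 + 3) / 5 = 16/5 = 3.2
  x̄ = (7, 3.2),  deviation x̄ - mu_0 = (7, 3.2) - (3, 6) = (4, -2.8).

Step 2 — sample covariance matrix, S[i,j] = (1/(n-1)) · Σ_k (x_{k,i} - mean_i) · (x_{k,j} - mean_j), divisor n-1 = 4:
  S[A,A] = ((1)·(1) + (-4)·(-4) + (0)·(0) + (1)·(1) + (2)·(2)) / 4 = 22/4 = 5.5
  S[A,B] = ((1)·(1.8) + (-4)·(1.8) + (0)·(-2.2) + (1)·(-1.2) + (2)·(-0.2)) / 4 = -7/4 = -1.75
  S[B,B] = ((1.8)·(1.8) + (1.8)·(1.8) + (-2.2)·(-2.2) + (-1.2)·(-1.2) + (-0.2)·(-0.2)) / 4 = 12.8/4 = 3.2
  S = [[5.5, -1.75],
 [-1.75, 3.2]].

Step 3 — invert S. det(S) = 5.5·3.2 - (-1.75)² = 14.5375.
  S^{-1} = (1/det) · [[d, -b], [-b, a]] = [[0.2201, 0.1204],
 [0.1204, 0.3783]].

Step 4 — quadratic form (x̄ - mu_0)^T · S^{-1} · (x̄ - mu_0):
  S^{-1} · (x̄ - mu_0) = (0.5434, -0.5778),
  (x̄ - mu_0)^T · [...] = (4)·(0.5434) + (-2.8)·(-0.5778) = 3.7916.

Step 5 — scale by n: T² = 5 · 3.7916 = 18.9579.

T² ≈ 18.9579


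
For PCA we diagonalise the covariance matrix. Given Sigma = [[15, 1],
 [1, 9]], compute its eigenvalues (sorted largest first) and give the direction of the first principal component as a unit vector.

Step 1 — characteristic polynomial of 2×2 Sigma:
  det(Sigma - λI) = λ² - trace · λ + det = 0.
  trace = 15 + 9 = 24, det = 15·9 - (1)² = 134.
Step 2 — discriminant:
  Δ = trace² - 4·det = 576 - 536 = 40.
Step 3 — eigenvalues:
  λ = (trace ± √Δ)/2 = (24 ± 6.3246)/2,
  λ_1 = 15.1623,  λ_2 = 8.8377.

Step 4 — unit eigenvector for λ_1: solve (Sigma - λ_1 I)v = 0. First row:
  (15 - 15.1623)·v_x + (1)·v_y = 0, i.e. (-0.1623)·v_x + (1)·v_y = 0,
  so v ∝ (b, λ_1 - a) = (1, 0.1623) = u.
  ||u|| = √((1)² + (0.1623)²) = √(1.0263) ≈ 1.0131,
  v_1 = u/||u|| ≈ (0.9871, 0.1602) (||v_1|| = 1).

λ_1 = 15.1623,  λ_2 = 8.8377;  v_1 ≈ (0.9871, 0.1602)


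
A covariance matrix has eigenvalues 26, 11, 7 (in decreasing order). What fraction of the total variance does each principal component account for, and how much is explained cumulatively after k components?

Step 1 — total variance = trace(Sigma) = Σ λ_i = 26 + 11 + 7 = 44.

Step 2 — fraction explained by component i = λ_i / Σ λ:
  PC1: 26/44 = 0.5909
  PC2: 11/44 = 0.25
  PC3: 7/44 = 0.1591

Step 3 — cumulative fraction after k components = (λ_1 + ... + λ_k) / Σ λ:
  k = 1: 26/44 = 0.5909
  k = 2: (26 + 11)/44 = 37/44 = 0.8409
  k = 3: (26 + 11 + 7)/44 = 44/44 = 1

Summary (fraction, with percent):

explained: PC1 0.5909 (59.09%), PC2 0.25 (25%), PC3 0.1591 (15.91%);  cumulative: 0.5909, 0.8409, 1


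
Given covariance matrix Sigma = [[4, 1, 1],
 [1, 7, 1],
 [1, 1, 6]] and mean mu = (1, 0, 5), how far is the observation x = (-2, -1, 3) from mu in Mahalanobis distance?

Step 1 — centre the observation: (x - mu) = (-3, -1, -2).

Step 2 — invert Sigma (cofactor / det for 3×3, or solve directly):
  Sigma^{-1} = [[0.268, -0.0327, -0.0392],
 [-0.0327, 0.1503, -0.0196],
 [-0.0392, -0.0196, 0.1765]].

Step 3 — form the quadratic (x - mu)^T · Sigma^{-1} · (x - mu):
  Sigma^{-1} · (x - mu) = (-0.6928, -0.0131, -0.2157).
  (x - mu)^T · [Sigma^{-1} · (x - mu)] = (-3)·(-0.6928) + (-1)·(-0.0131) + (-2)·(-0.2157) = 2.5229.

Step 4 — take square root: d = √(2.5229) ≈ 1.5884.

d(x, mu) = √(2.5229) ≈ 1.5884


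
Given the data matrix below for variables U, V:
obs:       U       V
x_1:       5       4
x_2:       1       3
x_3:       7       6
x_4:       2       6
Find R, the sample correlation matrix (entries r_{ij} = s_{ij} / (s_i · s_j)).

Step 1 — column means:
  mean(U) = (5 + 1 + 7 + 2) / 4 = 15/4 = 3.75
  mean(V) = (4 + 3 + 6 + 6) / 4 = 19/4 = 4.75

Step 2 — sample variances and covariances s[i,j] = (1/(n-1)) · Σ_k (x_{k,i} - mean_i) · (x_{k,j} - mean_j), with n-1 = 3:
  s[U,U] = ((1.25)·(1.25) + (-2.75)·(-2.75) + (3.25)·(3.25) + (-1.75)·(-1.75)) / 3 = 22.75/3 = 7.5833
  s[U,V] = ((1.25)·(-0.75) + (-2.75)·(-1.75) + (3.25)·(1.25) + (-1.75)·(1.25)) / 3 = 5.75/3 = 1.9167
  s[V,V] = ((-0.75)·(-0.75) + (-1.75)·(-1.75) + (1.25)·(1.25) + (1.25)·(1.25)) / 3 = 6.75/3 = 2.25
  Sample standard deviations s_i = √(s[i,i]):
  s(U) = √(7.5833) = 2.7538
  s(V) = √(2.25) = 1.5

Step 3 — r_{ij} = s_{ij} / (s_i · s_j):
  r[U,U] = 1 (diagonal).
  r[U,V] = 1.9167 / (2.7538 · 1.5) = 1.9167 / 4.1307 = 0.464
  r[V,V] = 1 (diagonal).

R is symmetric with unit diagonal. Assembling:

R = [[1, 0.464],
 [0.464, 1]]


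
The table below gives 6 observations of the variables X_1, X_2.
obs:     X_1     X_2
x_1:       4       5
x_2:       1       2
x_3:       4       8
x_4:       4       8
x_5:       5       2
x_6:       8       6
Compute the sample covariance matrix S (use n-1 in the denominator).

Step 1 — column means:
  mean(X_1) = (4 + 1 + 4 + 4 + 5 + 8) / 6 = 26/6 = 4.3333
  mean(X_2) = (5 + 2 + 8 + 8 + 2 + 6) / 6 = 31/6 = 5.1667

Step 2 — sample covariance S[i,j] = (1/(n-1)) · Σ_k (x_{k,i} - mean_i) · (x_{k,j} - mean_j), with n-1 = 5.
  S[X_1,X_1] = ((-0.3333)·(-0.3333) + (-3.3333)·(-3.3333) + (-0.3333)·(-0.3333) + (-0.3333)·(-0.3333) + (0.6667)·(0.6667) + (3.6667)·(3.6667)) / 5 = 25.3333/5 = 5.0667
  S[X_1,X_2] = ((-0.3333)·(-0.1667) + (-3.3333)·(-3.1667) + (-0.3333)·(2.8333) + (-0.3333)·(2.8333) + (0.6667)·(-3.1667) + (3.6667)·(0.8333)) / 5 = 9.6667/5 = 1.9333
  S[X_2,X_2] = ((-0.1667)·(-0.1667) + (-3.1667)·(-3.1667) + (2.8333)·(2.8333) + (2.8333)·(2.8333) + (-3.1667)·(-3.1667) + (0.8333)·(0.8333)) / 5 = 36.8333/5 = 7.3667

S is symmetric (S[j,i] = S[i,j]). Assembling:

S = [[5.0667, 1.9333],
 [1.9333, 7.3667]]


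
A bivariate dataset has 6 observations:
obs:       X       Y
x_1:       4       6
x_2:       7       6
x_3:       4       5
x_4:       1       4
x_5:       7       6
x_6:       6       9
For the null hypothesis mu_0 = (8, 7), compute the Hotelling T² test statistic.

Step 1 — sample mean vector:
  mean(X) = (4 + 7 + 4 + 1 + 7 + 6) / 6 = 29/6 = 4.8333
  mean(Y) = (6 + 6 + 5 + 4 + 6 + 9) / 6 = 36/6 = 6
  x̄ = (4.8333, 6),  deviation x̄ - mu_0 = (4.8333, 6) - (8, 7) = (-3.1667, -1).

Step 2 — sample covariance matrix, S[i,j] = (1/(n-1)) · Σ_k (x_{k,i} - mean_i) · (x_{k,j} - mean_j), divisor n-1 = 5:
  S[X,X] = ((-0.8333)·(-0.8333) + (2.1667)·(2.1667) + (-0.8333)·(-0.8333) + (-3.8333)·(-3.8333) + (2.1667)·(2.1667) + (1.1667)·(1.1667)) / 5 = 26.8333/5 = 5.3667
  S[X,Y] = ((-0.8333)·(0) + (2.1667)·(0) + (-0.8333)·(-1) + (-3.8333)·(-2) + (2.1667)·(0) + (1.1667)·(3)) / 5 = 12/5 = 2.4
  S[Y,Y] = ((0)·(0) + (0)·(0) + (-1)·(-1) + (-2)·(-2) + (0)·(0) + (3)·(3)) / 5 = 14/5 = 2.8
  S = [[5.3667, 2.4],
 [2.4, 2.8]].

Step 3 — invert S. det(S) = 5.3667·2.8 - (2.4)² = 9.2667.
  S^{-1} = (1/det) · [[d, -b], [-b, a]] = [[0.3022, -0.259],
 [-0.259, 0.5791]].

Step 4 — quadratic form (x̄ - mu_0)^T · S^{-1} · (x̄ - mu_0):
  S^{-1} · (x̄ - mu_0) = (-0.6978, 0.241),
  (x̄ - mu_0)^T · [...] = (-3.1667)·(-0.6978) + (-1)·(0.241) = 1.9688.

Step 5 — scale by n: T² = 6 · 1.9688 = 11.8129.

T² ≈ 11.8129


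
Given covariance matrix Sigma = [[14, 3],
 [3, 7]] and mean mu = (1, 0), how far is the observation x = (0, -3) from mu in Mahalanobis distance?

Step 1 — centre the observation: (x - mu) = (-1, -3).

Step 2 — invert Sigma. det(Sigma) = 14·7 - (3)² = 89.
  Sigma^{-1} = (1/det) · [[d, -b], [-b, a]] = [[0.0787, -0.0337],
 [-0.0337, 0.1573]].

Step 3 — form the quadratic (x - mu)^T · Sigma^{-1} · (x - mu):
  Sigma^{-1} · (x - mu) = (0.0225, -0.4382).
  (x - mu)^T · [Sigma^{-1} · (x - mu)] = (-1)·(0.0225) + (-3)·(-0.4382) = 1.2921.

Step 4 — take square root: d = √(1.2921) ≈ 1.1367.

d(x, mu) = √(1.2921) ≈ 1.1367


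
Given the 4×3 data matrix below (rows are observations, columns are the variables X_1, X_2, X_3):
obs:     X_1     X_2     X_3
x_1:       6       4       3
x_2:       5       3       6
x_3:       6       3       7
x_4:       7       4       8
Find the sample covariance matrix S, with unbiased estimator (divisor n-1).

Step 1 — column means:
  mean(X_1) = (6 + 5 + 6 + 7) / 4 = 24/4 = 6
  mean(X_2) = (4 + 3 + 3 + 4) / 4 = 14/4 = 3.5
  mean(X_3) = (3 + 6 + 7 + 8) / 4 = 24/4 = 6

Step 2 — sample covariance S[i,j] = (1/(n-1)) · Σ_k (x_{k,i} - mean_i) · (x_{k,j} - mean_j), with n-1 = 3.
  S[X_1,X_1] = ((0)·(0) + (-1)·(-1) + (0)·(0) + (1)·(1)) / 3 = 2/3 = 0.6667
  S[X_1,X_2] = ((0)·(0.5) + (-1)·(-0.5) + (0)·(-0.5) + (1)·(0.5)) / 3 = 1/3 = 0.3333
  S[X_1,X_3] = ((0)·(-3) + (-1)·(0) + (0)·(1) + (1)·(2)) / 3 = 2/3 = 0.6667
  S[X_2,X_2] = ((0.5)·(0.5) + (-0.5)·(-0.5) + (-0.5)·(-0.5) + (0.5)·(0.5)) / 3 = 1/3 = 0.3333
  S[X_2,X_3] = ((0.5)·(-3) + (-0.5)·(0) + (-0.5)·(1) + (0.5)·(2)) / 3 = -1/3 = -0.3333
  S[X_3,X_3] = ((-3)·(-3) + (0)·(0) + (1)·(1) + (2)·(2)) / 3 = 14/3 = 4.6667

S is symmetric (S[j,i] = S[i,j]). Assembling:

S = [[0.6667, 0.3333, 0.6667],
 [0.3333, 0.3333, -0.3333],
 [0.6667, -0.3333, 4.6667]]


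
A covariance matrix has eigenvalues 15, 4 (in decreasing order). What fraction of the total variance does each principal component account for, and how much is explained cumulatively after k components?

Step 1 — total variance = trace(Sigma) = Σ λ_i = 15 + 4 = 19.

Step 2 — fraction explained by component i = λ_i / Σ λ:
  PC1: 15/19 = 0.7895
  PC2: 4/19 = 0.2105

Step 3 — cumulative fraction after k components = (λ_1 + ... + λ_k) / Σ λ:
  k = 1: 15/19 = 0.7895
  k = 2: (15 + 4)/19 = 19/19 = 1

Summary (fraction, with percent):

explained: PC1 0.7895 (78.95%), PC2 0.2105 (21.05%);  cumulative: 0.7895, 1


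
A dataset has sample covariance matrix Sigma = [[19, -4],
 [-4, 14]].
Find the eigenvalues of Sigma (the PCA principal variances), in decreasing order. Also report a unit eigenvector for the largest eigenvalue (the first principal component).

Step 1 — characteristic polynomial of 2×2 Sigma:
  det(Sigma - λI) = λ² - trace · λ + det = 0.
  trace = 19 + 14 = 33, det = 19·14 - (-4)² = 250.
Step 2 — discriminant:
  Δ = trace² - 4·det = 1089 - 1000 = 89.
Step 3 — eigenvalues:
  λ = (trace ± √Δ)/2 = (33 ± 9.434)/2,
  λ_1 = 21.217,  λ_2 = 11.783.

Step 4 — unit eigenvector for λ_1: solve (Sigma - λ_1 I)v = 0. First row:
  (19 - 21.217)·v_x + (-4)·v_y = 0, i.e. (-2.217)·v_x + (-4)·v_y = 0,
  so v ∝ (b, λ_1 - a) = (-4, 2.217); multiply by -1 so the first entry is positive: u = (4, -2.217).
  ||u|| = √((4)² + (-2.217)²) = √(20.915) ≈ 4.5733,
  v_1 = u/||u|| ≈ (0.8746, -0.4848) (||v_1|| = 1).

λ_1 = 21.217,  λ_2 = 11.783;  v_1 ≈ (0.8746, -0.4848)


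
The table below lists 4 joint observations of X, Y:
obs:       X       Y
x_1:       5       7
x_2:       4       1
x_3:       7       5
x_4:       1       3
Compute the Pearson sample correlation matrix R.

Step 1 — column means:
  mean(X) = (5 + 4 + 7 + 1) / 4 = 17/4 = 4.25
  mean(Y) = (7 + 1 + 5 + 3) / 4 = 16/4 = 4

Step 2 — sample variances and covariances s[i,j] = (1/(n-1)) · Σ_k (x_{k,i} - mean_i) · (x_{k,j} - mean_j), with n-1 = 3:
  s[X,X] = ((0.75)·(0.75) + (-0.25)·(-0.25) + (2.75)·(2.75) + (-3.25)·(-3.25)) / 3 = 18.75/3 = 6.25
  s[X,Y] = ((0.75)·(3) + (-0.25)·(-3) + (2.75)·(1) + (-3.25)·(-1)) / 3 = 9/3 = 3
  s[Y,Y] = ((3)·(3) + (-3)·(-3) + (1)·(1) + (-1)·(-1)) / 3 = 20/3 = 6.6667
  Sample standard deviations s_i = √(s[i,i]):
  s(X) = √(6.25) = 2.5
  s(Y) = √(6.6667) = 2.582

Step 3 — r_{ij} = s_{ij} / (s_i · s_j):
  r[X,X] = 1 (diagonal).
  r[X,Y] = 3 / (2.5 · 2.582) = 3 / 6.455 = 0.4648
  r[Y,Y] = 1 (diagonal).

R is symmetric with unit diagonal. Assembling:

R = [[1, 0.4648],
 [0.4648, 1]]
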